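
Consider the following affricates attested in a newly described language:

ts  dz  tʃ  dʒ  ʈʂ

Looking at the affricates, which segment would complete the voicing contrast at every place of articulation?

/ɖʐ/

place of articulation  voiceless  voiced  
alveolar          ts        dz      
postalveolar      tʃ        dʒ      
retroflex         ʈʂ        —       
The retroflex row has no voiced member, so the gap is the voiced retroflex affricate /ɖʐ/.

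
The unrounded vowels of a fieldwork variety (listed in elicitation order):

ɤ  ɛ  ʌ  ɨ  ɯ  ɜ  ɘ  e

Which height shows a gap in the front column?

high

Front: /e/ (high-mid), /ɛ/ (low-mid).
Central: /ɨ/ (high), /ɘ/ (high-mid), /ɜ/ (low-mid).
Back: /ɯ/ (high), /ɤ/ (high-mid), /ʌ/ (low-mid).
Every height has a front member except high, where /i/ would be expected.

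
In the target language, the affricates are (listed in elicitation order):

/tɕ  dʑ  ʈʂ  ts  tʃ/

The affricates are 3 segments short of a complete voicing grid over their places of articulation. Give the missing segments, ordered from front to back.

/dz/, /dʒ/, /ɖʐ/

alveolar: voiceless /ts/, voiced —.
postalveolar: voiceless /tʃ/, voiced —.
retroflex: voiceless /ʈʂ/, voiced —.
alveolo-palatal: voiceless /tɕ/, voiced /dʑ/.
Gaps, from front to back: alveolar lacks voiced (/dz/); postalveolar lacks voiced (/dʒ/); retroflex lacks voiced (/ɖʐ/).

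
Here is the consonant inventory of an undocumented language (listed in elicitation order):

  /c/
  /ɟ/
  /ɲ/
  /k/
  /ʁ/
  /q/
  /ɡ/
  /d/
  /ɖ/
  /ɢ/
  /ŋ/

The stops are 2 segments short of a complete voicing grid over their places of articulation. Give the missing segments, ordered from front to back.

/t/, /ʈ/

alveolar: voiceless —, voiced /d/.
retroflex: voiceless —, voiced /ɖ/.
palatal: voiceless /c/, voiced /ɟ/.
velar: voiceless /k/, voiced /ɡ/.
uvular: voiceless /q/, voiced /ɢ/.
Gaps, from front to back: alveolar lacks voiceless (/t/); retroflex lacks voiceless (/ʈ/).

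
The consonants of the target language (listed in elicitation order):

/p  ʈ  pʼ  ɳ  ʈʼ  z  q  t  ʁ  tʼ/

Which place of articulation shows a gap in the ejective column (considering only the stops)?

Plain: /p/ (bilabial), /t/ (alveolar), /ʈ/ (retroflex), /q/ (uvular).
Ejective: /pʼ/ (bilabial), /tʼ/ (alveolar), /ʈʼ/ (retroflex).
Every place of articulation has an ejective member except uvular, where /qʼ/ would be expected.

uvular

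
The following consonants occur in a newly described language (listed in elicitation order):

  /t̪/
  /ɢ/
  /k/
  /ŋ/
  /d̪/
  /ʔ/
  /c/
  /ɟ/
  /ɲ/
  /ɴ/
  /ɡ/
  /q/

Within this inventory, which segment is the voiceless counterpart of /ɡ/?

/ɡ/ is a voiced velar stop.
The voiceless counterpart is a voiceless velar stop — in this inventory, /k/.

/k/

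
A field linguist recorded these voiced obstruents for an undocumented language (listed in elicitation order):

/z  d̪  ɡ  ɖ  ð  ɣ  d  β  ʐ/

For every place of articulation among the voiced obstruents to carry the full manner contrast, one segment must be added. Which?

/b/

place of articulation  stop      fricative
bilabial          —         β       
dental            d̪        ð       
alveolar          d         z       
retroflex         ɖ         ʐ       
velar             ɡ         ɣ       
The bilabial row has no stop member, so the gap is the bilabial stop /b/.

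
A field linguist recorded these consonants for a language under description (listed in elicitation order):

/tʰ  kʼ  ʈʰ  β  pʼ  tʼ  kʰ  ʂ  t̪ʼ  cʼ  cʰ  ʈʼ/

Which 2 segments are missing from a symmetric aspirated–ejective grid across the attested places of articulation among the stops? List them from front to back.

place of articulation  aspirated  ejective
bilabial          —         pʼ      
dental            —         t̪ʼ     
alveolar          tʰ        tʼ      
retroflex         ʈʰ        ʈʼ      
palatal           cʰ        cʼ      
velar             kʰ        kʼ      
Gaps, from front to back: bilabial lacks aspirated (/pʰ/); dental lacks aspirated (/t̪ʰ/).

/pʰ/, /t̪ʰ/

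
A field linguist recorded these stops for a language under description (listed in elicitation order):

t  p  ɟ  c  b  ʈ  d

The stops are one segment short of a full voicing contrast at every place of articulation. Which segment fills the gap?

Voiceless: /p/ (bilabial), /t/ (alveolar), /ʈ/ (retroflex), /c/ (palatal).
Voiced: /b/ (bilabial), /d/ (alveolar), /ɟ/ (palatal).
The retroflex row has no voiced member, so the gap is the voiced retroflex stop /ɖ/.

/ɖ/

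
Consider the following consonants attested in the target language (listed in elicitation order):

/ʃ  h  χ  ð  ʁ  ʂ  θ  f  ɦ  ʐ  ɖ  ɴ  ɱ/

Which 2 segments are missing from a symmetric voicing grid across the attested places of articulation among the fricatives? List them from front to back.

/v/, /ʒ/

labiodental: voiceless /f/, voiced —.
dental: voiceless /θ/, voiced /ð/.
postalveolar: voiceless /ʃ/, voiced —.
retroflex: voiceless /ʂ/, voiced /ʐ/.
uvular: voiceless /χ/, voiced /ʁ/.
glottal: voiceless /h/, voiced /ɦ/.
Gaps, from front to back: labiodental lacks voiced (/v/); postalveolar lacks voiced (/ʒ/).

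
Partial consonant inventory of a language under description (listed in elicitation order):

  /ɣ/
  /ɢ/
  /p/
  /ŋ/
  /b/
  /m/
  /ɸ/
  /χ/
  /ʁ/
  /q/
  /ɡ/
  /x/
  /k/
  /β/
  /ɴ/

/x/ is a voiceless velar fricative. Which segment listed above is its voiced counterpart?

The voiced counterpart is a voiced velar fricative — in this inventory, /ɣ/.

/ɣ/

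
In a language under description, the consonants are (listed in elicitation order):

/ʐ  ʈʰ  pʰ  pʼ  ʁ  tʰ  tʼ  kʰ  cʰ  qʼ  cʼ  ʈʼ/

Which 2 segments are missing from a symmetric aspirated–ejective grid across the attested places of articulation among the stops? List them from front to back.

/kʼ/, /qʰ/

place of articulation  aspirated  ejective
bilabial          pʰ        pʼ      
alveolar          tʰ        tʼ      
retroflex         ʈʰ        ʈʼ      
palatal           cʰ        cʼ      
velar             kʰ        —       
uvular            —         qʼ      
Gaps, from front to back: velar lacks ejective (/kʼ/); uvular lacks aspirated (/qʰ/).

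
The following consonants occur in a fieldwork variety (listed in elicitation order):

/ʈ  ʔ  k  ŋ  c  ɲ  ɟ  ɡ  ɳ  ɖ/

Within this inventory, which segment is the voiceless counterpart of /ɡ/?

/ɡ/ is a voiced velar stop.
The voiceless counterpart is a voiceless velar stop — in this inventory, /k/.

/k/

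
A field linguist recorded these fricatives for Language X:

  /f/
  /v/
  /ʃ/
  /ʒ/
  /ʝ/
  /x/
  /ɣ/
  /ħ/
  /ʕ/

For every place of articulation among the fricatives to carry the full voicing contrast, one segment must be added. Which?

place of articulation  voiceless  voiced  
labiodental       f         v       
postalveolar      ʃ         ʒ       
palatal           —         ʝ       
velar             x         ɣ       
pharyngeal        ħ         ʕ       
The palatal row has no voiceless member, so the gap is the voiceless palatal fricative /ç/.

/ç/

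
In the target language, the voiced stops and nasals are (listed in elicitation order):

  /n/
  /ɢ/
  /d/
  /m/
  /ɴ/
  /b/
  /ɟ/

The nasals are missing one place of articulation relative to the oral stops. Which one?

palatal

bilabial: oral stop /b/, nasal /m/.
alveolar: oral stop /d/, nasal /n/.
palatal: oral stop /ɟ/, nasal —.
uvular: oral stop /ɢ/, nasal /ɴ/.
Every place of articulation has a nasal member except palatal, where /ɲ/ would be expected.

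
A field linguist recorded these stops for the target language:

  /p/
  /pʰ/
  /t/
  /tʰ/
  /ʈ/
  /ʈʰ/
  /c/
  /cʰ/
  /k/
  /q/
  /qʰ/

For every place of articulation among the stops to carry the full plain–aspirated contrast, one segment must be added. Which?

Plain: /p/ (bilabial), /t/ (alveolar), /ʈ/ (retroflex), /c/ (palatal), /k/ (velar), /q/ (uvular).
Aspirated: /pʰ/ (bilabial), /tʰ/ (alveolar), /ʈʰ/ (retroflex), /cʰ/ (palatal), /qʰ/ (uvular).
The velar row has no aspirated member, so the gap is the aspirated velar stop /kʰ/.

/kʰ/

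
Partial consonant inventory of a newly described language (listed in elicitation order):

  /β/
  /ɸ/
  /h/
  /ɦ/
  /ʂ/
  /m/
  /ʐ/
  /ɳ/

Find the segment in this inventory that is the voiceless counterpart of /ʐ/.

/ʂ/

/ʐ/ is a voiced retroflex fricative.
The voiceless counterpart is a voiceless retroflex fricative — in this inventory, /ʂ/.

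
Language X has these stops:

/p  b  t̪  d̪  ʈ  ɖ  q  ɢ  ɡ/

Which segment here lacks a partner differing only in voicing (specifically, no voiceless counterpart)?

/ɡ/

Bilabial: /p/ ~ /b/
Dental: /t̪/ ~ /d̪/
Retroflex: /ʈ/ ~ /ɖ/
Uvular: /q/ ~ /ɢ/
Velar: only /ɡ/ (voiced); no voiceless partner.
So /ɡ/ is the unpaired segment.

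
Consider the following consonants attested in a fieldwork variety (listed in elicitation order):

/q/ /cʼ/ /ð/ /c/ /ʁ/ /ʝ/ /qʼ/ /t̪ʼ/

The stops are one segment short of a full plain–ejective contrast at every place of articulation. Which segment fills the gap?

place of articulation  plain     ejective
dental            —         t̪ʼ     
palatal           c         cʼ      
uvular            q         qʼ      
The dental row has no plain member, so the gap is the plain dental stop /t̪/.

/t̪/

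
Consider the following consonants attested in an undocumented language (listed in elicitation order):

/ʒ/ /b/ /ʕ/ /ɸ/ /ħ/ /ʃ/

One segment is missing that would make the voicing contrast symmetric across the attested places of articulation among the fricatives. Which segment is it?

bilabial: voiceless /ɸ/, voiced —.
postalveolar: voiceless /ʃ/, voiced /ʒ/.
pharyngeal: voiceless /ħ/, voiced /ʕ/.
The bilabial row has no voiced member, so the gap is the voiced bilabial fricative /β/.

/β/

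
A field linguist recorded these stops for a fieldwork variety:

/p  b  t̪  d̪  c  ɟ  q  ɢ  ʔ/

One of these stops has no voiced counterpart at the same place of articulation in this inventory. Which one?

Bilabial: /p/ ~ /b/
Dental: /t̪/ ~ /d̪/
Palatal: /c/ ~ /ɟ/
Uvular: /q/ ~ /ɢ/
Glottal: only /ʔ/ (voiceless); no voiced partner.
So /ʔ/ is the unpaired segment.

/ʔ/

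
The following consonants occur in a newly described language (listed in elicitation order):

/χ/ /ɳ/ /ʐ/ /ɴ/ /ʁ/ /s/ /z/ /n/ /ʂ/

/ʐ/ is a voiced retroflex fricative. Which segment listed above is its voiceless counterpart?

The voiceless counterpart is a voiceless retroflex fricative — in this inventory, /ʂ/.

/ʂ/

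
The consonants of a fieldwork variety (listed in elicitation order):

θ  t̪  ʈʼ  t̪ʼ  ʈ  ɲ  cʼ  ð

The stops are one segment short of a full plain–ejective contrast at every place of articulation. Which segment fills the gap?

/c/

Plain: /t̪/ (dental), /ʈ/ (retroflex).
Ejective: /t̪ʼ/ (dental), /ʈʼ/ (retroflex), /cʼ/ (palatal).
The palatal row has no plain member, so the gap is the plain palatal stop /c/.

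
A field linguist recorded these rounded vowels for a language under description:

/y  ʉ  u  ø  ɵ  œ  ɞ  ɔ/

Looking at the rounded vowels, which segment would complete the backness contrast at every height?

/o/

Front: /y/ (high), /ø/ (high-mid), /œ/ (low-mid).
Central: /ʉ/ (high), /ɵ/ (high-mid), /ɞ/ (low-mid).
Back: /u/ (high), /ɔ/ (low-mid).
The high-mid row has no back member, so the gap is the high-mid back rounded vowel /o/.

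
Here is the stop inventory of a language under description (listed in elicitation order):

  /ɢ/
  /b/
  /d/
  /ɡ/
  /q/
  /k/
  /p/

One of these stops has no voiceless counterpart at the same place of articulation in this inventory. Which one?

Bilabial: /p/ ~ /b/
Velar: /k/ ~ /ɡ/
Uvular: /q/ ~ /ɢ/
Alveolar: only /d/ (voiced); no voiceless partner.
So /d/ is the unpaired segment.

/d/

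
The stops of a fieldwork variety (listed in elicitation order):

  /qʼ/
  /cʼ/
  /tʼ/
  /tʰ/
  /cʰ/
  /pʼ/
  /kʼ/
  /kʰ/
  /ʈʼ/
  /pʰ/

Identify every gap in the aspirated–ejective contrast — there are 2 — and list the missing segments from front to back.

place of articulation  aspirated  ejective
bilabial          pʰ        pʼ      
alveolar          tʰ        tʼ      
retroflex         —         ʈʼ      
palatal           cʰ        cʼ      
velar             kʰ        kʼ      
uvular            —         qʼ      
Gaps, from front to back: retroflex lacks aspirated (/ʈʰ/); uvular lacks aspirated (/qʰ/).

/ʈʰ/, /qʰ/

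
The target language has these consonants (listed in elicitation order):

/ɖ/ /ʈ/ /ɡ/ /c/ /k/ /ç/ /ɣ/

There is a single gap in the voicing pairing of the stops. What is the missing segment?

place of articulation  voiceless  voiced  
retroflex         ʈ         ɖ       
palatal           c         —       
velar             k         ɡ       
The palatal row has no voiced member, so the gap is the voiced palatal stop /ɟ/.

/ɟ/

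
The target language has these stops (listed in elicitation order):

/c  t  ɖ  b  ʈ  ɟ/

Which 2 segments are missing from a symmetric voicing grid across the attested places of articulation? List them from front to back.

bilabial: voiceless —, voiced /b/.
alveolar: voiceless /t/, voiced —.
retroflex: voiceless /ʈ/, voiced /ɖ/.
palatal: voiceless /c/, voiced /ɟ/.
Gaps, from front to back: bilabial lacks voiceless (/p/); alveolar lacks voiced (/d/).

/p/, /d/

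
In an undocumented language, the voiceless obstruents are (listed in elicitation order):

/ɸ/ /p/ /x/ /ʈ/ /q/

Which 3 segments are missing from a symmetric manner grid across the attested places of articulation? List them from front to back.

/ʂ/, /k/, /χ/

bilabial: stop /p/, fricative /ɸ/.
retroflex: stop /ʈ/, fricative —.
velar: stop —, fricative /x/.
uvular: stop /q/, fricative —.
Gaps, from front to back: retroflex lacks fricative (/ʂ/); velar lacks stop (/k/); uvular lacks fricative (/χ/).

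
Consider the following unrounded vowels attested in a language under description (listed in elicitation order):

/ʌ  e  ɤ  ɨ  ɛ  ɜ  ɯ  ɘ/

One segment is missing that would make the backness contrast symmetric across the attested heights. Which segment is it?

high: front —, central /ɨ/, back /ɯ/.
high-mid: front /e/, central /ɘ/, back /ɤ/.
low-mid: front /ɛ/, central /ɜ/, back /ʌ/.
The high row has no front member, so the gap is the high front unrounded vowel /i/.

/i/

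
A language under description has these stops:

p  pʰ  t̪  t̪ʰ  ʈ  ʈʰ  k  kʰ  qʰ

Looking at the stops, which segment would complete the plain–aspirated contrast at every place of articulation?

place of articulation  plain     aspirated
bilabial          p         pʰ      
dental            t̪        t̪ʰ     
retroflex         ʈ         ʈʰ      
velar             k         kʰ      
uvular            —         qʰ      
The uvular row has no plain member, so the gap is the plain uvular stop /q/.

/q/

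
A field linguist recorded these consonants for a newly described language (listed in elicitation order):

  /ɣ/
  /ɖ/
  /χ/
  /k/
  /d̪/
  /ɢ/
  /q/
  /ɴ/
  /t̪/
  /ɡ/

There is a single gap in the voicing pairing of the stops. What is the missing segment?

dental: voiceless /t̪/, voiced /d̪/.
retroflex: voiceless —, voiced /ɖ/.
velar: voiceless /k/, voiced /ɡ/.
uvular: voiceless /q/, voiced /ɢ/.
The retroflex row has no voiceless member, so the gap is the voiceless retroflex stop /ʈ/.

/ʈ/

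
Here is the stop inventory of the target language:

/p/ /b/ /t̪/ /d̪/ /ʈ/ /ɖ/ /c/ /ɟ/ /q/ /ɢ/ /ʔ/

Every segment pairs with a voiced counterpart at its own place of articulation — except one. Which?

/ʔ/

Bilabial: /p/ ~ /b/
Dental: /t̪/ ~ /d̪/
Retroflex: /ʈ/ ~ /ɖ/
Palatal: /c/ ~ /ɟ/
Uvular: /q/ ~ /ɢ/
Glottal: only /ʔ/ (voiceless); no voiced partner.
So /ʔ/ is the unpaired segment.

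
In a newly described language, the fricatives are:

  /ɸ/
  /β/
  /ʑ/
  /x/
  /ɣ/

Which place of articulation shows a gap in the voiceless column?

Voiceless: /ɸ/ (bilabial), /x/ (velar).
Voiced: /β/ (bilabial), /ʑ/ (alveolo-palatal), /ɣ/ (velar).
Every place of articulation has a voiceless member except alveolo-palatal, where /ɕ/ would be expected.

alveolo-palatal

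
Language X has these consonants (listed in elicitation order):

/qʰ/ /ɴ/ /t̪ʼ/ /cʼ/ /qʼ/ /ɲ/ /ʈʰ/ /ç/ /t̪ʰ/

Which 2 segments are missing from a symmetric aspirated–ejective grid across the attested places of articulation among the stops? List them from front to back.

Aspirated: /t̪ʰ/ (dental), /ʈʰ/ (retroflex), /qʰ/ (uvular).
Ejective: /t̪ʼ/ (dental), /cʼ/ (palatal), /qʼ/ (uvular).
Gaps, from front to back: retroflex lacks ejective (/ʈʼ/); palatal lacks aspirated (/cʰ/).

/ʈʼ/, /cʰ/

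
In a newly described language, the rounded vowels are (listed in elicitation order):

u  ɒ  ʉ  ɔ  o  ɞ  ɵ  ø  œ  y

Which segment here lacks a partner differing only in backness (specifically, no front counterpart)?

High: /y/ ~ /ʉ/ ~ /u/
High-mid: /ø/ ~ /ɵ/ ~ /o/
Low-mid: /œ/ ~ /ɞ/ ~ /ɔ/
Low: only /ɒ/ (back); no front partner.
So /ɒ/ is the unpaired segment.

/ɒ/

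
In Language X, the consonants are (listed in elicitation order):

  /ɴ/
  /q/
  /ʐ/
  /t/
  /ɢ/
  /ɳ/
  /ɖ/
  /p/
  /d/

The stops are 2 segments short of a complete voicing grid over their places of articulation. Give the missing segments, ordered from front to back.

bilabial: voiceless /p/, voiced —.
alveolar: voiceless /t/, voiced /d/.
retroflex: voiceless —, voiced /ɖ/.
uvular: voiceless /q/, voiced /ɢ/.
Gaps, from front to back: bilabial lacks voiced (/b/); retroflex lacks voiceless (/ʈ/).

/b/, /ʈ/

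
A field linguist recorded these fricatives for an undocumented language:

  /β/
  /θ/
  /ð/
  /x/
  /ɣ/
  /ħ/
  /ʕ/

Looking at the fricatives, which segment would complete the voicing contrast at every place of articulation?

Voiceless: /θ/ (dental), /x/ (velar), /ħ/ (pharyngeal).
Voiced: /β/ (bilabial), /ð/ (dental), /ɣ/ (velar), /ʕ/ (pharyngeal).
The bilabial row has no voiceless member, so the gap is the voiceless bilabial fricative /ɸ/.

/ɸ/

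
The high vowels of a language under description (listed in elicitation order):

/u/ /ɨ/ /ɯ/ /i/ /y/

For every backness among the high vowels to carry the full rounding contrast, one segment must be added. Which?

Unrounded: /i/ (front), /ɨ/ (central), /ɯ/ (back).
Rounded: /y/ (front), /u/ (back).
The central row has no rounded member, so the gap is the central rounded vowel /ʉ/.

/ʉ/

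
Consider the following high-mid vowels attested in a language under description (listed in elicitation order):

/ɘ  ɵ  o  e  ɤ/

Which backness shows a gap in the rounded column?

front

front: unrounded /e/, rounded —.
central: unrounded /ɘ/, rounded /ɵ/.
back: unrounded /ɤ/, rounded /o/.
Every backness has a rounded member except front, where /ø/ would be expected.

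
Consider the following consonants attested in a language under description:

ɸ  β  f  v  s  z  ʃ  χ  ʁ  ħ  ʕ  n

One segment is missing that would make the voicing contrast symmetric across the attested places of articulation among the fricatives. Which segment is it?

/ʒ/

Voiceless: /ɸ/ (bilabial), /f/ (labiodental), /s/ (alveolar), /ʃ/ (postalveolar), /χ/ (uvular), /ħ/ (pharyngeal).
Voiced: /β/ (bilabial), /v/ (labiodental), /z/ (alveolar), /ʁ/ (uvular), /ʕ/ (pharyngeal).
The postalveolar row has no voiced member, so the gap is the voiced postalveolar fricative /ʒ/.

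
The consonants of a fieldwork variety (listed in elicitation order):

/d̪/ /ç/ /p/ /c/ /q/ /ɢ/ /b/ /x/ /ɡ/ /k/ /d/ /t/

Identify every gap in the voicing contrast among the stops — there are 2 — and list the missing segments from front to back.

Voiceless: /p/ (bilabial), /t/ (alveolar), /c/ (palatal), /k/ (velar), /q/ (uvular).
Voiced: /b/ (bilabial), /d̪/ (dental), /d/ (alveolar), /ɡ/ (velar), /ɢ/ (uvular).
Gaps, from front to back: dental lacks voiceless (/t̪/); palatal lacks voiced (/ɟ/).

/t̪/, /ɟ/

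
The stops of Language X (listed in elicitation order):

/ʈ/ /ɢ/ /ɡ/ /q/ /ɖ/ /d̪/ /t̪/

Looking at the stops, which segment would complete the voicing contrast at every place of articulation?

/k/

place of articulation  voiceless  voiced  
dental            t̪        d̪      
retroflex         ʈ         ɖ       
velar             —         ɡ       
uvular            q         ɢ       
The velar row has no voiceless member, so the gap is the voiceless velar stop /k/.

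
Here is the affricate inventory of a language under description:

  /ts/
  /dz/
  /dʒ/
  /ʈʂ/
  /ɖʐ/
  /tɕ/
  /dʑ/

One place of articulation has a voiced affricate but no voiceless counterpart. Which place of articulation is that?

postalveolar

place of articulation  voiceless  voiced  
alveolar          ts        dz      
postalveolar      —         dʒ      
retroflex         ʈʂ        ɖʐ      
alveolo-palatal   tɕ        dʑ      
Every place of articulation has a voiceless member except postalveolar, where /tʃ/ would be expected.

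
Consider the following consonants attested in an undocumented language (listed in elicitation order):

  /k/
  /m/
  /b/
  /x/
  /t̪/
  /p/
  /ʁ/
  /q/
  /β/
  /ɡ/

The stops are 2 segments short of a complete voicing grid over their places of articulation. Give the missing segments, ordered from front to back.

Voiceless: /p/ (bilabial), /t̪/ (dental), /k/ (velar), /q/ (uvular).
Voiced: /b/ (bilabial), /ɡ/ (velar).
Gaps, from front to back: dental lacks voiced (/d̪/); uvular lacks voiced (/ɢ/).

/d̪/, /ɢ/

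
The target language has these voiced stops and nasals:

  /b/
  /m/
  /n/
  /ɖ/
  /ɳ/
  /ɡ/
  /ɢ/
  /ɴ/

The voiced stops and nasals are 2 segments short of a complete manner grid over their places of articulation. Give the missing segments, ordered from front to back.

/d/, /ŋ/

place of articulation  oral stop  nasal   
bilabial          b         m       
alveolar          —         n       
retroflex         ɖ         ɳ       
velar             ɡ         —       
uvular            ɢ         ɴ       
Gaps, from front to back: alveolar lacks oral stop (/d/); velar lacks nasal (/ŋ/).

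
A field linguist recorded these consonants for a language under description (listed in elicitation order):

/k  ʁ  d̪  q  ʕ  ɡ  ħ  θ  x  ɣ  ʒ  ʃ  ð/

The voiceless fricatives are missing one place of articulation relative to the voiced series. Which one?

Voiceless: /θ/ (dental), /ʃ/ (postalveolar), /x/ (velar), /ħ/ (pharyngeal).
Voiced: /ð/ (dental), /ʒ/ (postalveolar), /ɣ/ (velar), /ʁ/ (uvular), /ʕ/ (pharyngeal).
Every place of articulation has a voiceless member except uvular, where /χ/ would be expected.

uvular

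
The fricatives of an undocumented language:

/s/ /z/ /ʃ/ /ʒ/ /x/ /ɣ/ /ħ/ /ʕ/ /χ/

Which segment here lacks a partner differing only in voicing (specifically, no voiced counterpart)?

Alveolar: /s/ ~ /z/
Postalveolar: /ʃ/ ~ /ʒ/
Velar: /x/ ~ /ɣ/
Pharyngeal: /ħ/ ~ /ʕ/
Uvular: only /χ/ (voiceless); no voiced partner.
So /χ/ is the unpaired segment.

/χ/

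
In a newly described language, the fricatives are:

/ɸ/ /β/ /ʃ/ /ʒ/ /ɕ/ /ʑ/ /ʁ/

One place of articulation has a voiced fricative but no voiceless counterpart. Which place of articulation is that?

uvular

bilabial: voiceless /ɸ/, voiced /β/.
postalveolar: voiceless /ʃ/, voiced /ʒ/.
alveolo-palatal: voiceless /ɕ/, voiced /ʑ/.
uvular: voiceless —, voiced /ʁ/.
Every place of articulation has a voiceless member except uvular, where /χ/ would be expected.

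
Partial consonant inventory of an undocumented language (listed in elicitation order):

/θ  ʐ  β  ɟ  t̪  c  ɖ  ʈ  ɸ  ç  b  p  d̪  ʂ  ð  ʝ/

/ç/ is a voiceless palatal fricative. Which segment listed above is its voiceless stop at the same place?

/c/

The voiceless stop at the same place is a voiceless palatal stop — in this inventory, /c/.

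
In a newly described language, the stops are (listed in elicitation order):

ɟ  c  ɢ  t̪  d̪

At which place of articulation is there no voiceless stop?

place of articulation  voiceless  voiced  
dental            t̪        d̪      
palatal           c         ɟ       
uvular            —         ɢ       
Every place of articulation has a voiceless member except uvular, where /q/ would be expected.

uvular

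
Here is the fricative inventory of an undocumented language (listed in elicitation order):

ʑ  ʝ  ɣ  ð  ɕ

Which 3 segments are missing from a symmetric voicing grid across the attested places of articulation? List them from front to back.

dental: voiceless —, voiced /ð/.
alveolo-palatal: voiceless /ɕ/, voiced /ʑ/.
palatal: voiceless —, voiced /ʝ/.
velar: voiceless —, voiced /ɣ/.
Gaps, from front to back: dental lacks voiceless (/θ/); palatal lacks voiceless (/ç/); velar lacks voiceless (/x/).

/θ/, /ç/, /x/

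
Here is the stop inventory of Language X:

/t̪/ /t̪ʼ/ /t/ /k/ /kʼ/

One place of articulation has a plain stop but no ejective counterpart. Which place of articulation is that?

alveolar

Plain: /t̪/ (dental), /t/ (alveolar), /k/ (velar).
Ejective: /t̪ʼ/ (dental), /kʼ/ (velar).
Every place of articulation has an ejective member except alveolar, where /tʼ/ would be expected.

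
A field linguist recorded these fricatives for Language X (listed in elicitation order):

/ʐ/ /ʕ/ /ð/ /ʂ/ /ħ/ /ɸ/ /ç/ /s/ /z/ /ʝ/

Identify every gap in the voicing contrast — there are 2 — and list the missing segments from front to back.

/β/, /θ/

Voiceless: /ɸ/ (bilabial), /s/ (alveolar), /ʂ/ (retroflex), /ç/ (palatal), /ħ/ (pharyngeal).
Voiced: /ð/ (dental), /z/ (alveolar), /ʐ/ (retroflex), /ʝ/ (palatal), /ʕ/ (pharyngeal).
Gaps, from front to back: bilabial lacks voiced (/β/); dental lacks voiceless (/θ/).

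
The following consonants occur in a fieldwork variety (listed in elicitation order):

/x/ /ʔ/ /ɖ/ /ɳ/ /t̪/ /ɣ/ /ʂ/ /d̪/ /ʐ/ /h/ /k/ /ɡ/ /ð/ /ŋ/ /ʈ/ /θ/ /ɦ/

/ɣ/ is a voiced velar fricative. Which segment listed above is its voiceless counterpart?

The voiceless counterpart is a voiceless velar fricative — in this inventory, /x/.

/x/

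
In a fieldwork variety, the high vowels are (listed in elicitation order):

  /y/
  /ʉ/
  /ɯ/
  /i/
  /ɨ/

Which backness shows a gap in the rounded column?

front: unrounded /i/, rounded /y/.
central: unrounded /ɨ/, rounded /ʉ/.
back: unrounded /ɯ/, rounded —.
Every backness has a rounded member except back, where /u/ would be expected.

back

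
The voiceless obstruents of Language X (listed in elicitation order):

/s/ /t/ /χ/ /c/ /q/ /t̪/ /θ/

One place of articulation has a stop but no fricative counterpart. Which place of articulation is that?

place of articulation  stop      fricative
dental            t̪        θ       
alveolar          t         s       
palatal           c         —       
uvular            q         χ       
Every place of articulation has a fricative member except palatal, where /ç/ would be expected.

palatal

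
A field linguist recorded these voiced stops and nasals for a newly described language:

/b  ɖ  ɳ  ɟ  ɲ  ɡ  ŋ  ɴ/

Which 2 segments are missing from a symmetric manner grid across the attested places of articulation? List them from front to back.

/m/, /ɢ/

bilabial: oral stop /b/, nasal —.
retroflex: oral stop /ɖ/, nasal /ɳ/.
palatal: oral stop /ɟ/, nasal /ɲ/.
velar: oral stop /ɡ/, nasal /ŋ/.
uvular: oral stop —, nasal /ɴ/.
Gaps, from front to back: bilabial lacks nasal (/m/); uvular lacks oral stop (/ɢ/).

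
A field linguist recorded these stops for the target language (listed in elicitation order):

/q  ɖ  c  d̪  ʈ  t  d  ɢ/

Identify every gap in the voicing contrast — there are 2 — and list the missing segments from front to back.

/t̪/, /ɟ/

Voiceless: /t/ (alveolar), /ʈ/ (retroflex), /c/ (palatal), /q/ (uvular).
Voiced: /d̪/ (dental), /d/ (alveolar), /ɖ/ (retroflex), /ɢ/ (uvular).
Gaps, from front to back: dental lacks voiceless (/t̪/); palatal lacks voiced (/ɟ/).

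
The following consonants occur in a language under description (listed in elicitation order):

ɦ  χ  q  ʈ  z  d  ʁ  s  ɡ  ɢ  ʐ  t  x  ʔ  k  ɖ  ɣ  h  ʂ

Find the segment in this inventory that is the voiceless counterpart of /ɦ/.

/ɦ/ is a voiced glottal fricative.
The voiceless counterpart is a voiceless glottal fricative — in this inventory, /h/.

/h/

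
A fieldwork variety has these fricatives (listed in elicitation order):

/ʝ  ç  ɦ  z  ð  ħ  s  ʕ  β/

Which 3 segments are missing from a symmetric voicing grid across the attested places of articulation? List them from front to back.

place of articulation  voiceless  voiced  
bilabial          —         β       
dental            —         ð       
alveolar          s         z       
palatal           ç         ʝ       
pharyngeal        ħ         ʕ       
glottal           —         ɦ       
Gaps, from front to back: bilabial lacks voiceless (/ɸ/); dental lacks voiceless (/θ/); glottal lacks voiceless (/h/).

/ɸ/, /θ/, /h/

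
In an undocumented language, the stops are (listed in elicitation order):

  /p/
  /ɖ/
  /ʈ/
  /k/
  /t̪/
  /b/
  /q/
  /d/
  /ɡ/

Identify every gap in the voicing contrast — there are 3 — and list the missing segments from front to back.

/d̪/, /t/, /ɢ/

bilabial: voiceless /p/, voiced /b/.
dental: voiceless /t̪/, voiced —.
alveolar: voiceless —, voiced /d/.
retroflex: voiceless /ʈ/, voiced /ɖ/.
velar: voiceless /k/, voiced /ɡ/.
uvular: voiceless /q/, voiced —.
Gaps, from front to back: dental lacks voiced (/d̪/); alveolar lacks voiceless (/t/); uvular lacks voiced (/ɢ/).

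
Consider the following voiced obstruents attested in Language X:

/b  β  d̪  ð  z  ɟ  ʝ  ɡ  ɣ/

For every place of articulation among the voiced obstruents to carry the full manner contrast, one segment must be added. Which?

Stop: /b/ (bilabial), /d̪/ (dental), /ɟ/ (palatal), /ɡ/ (velar).
Fricative: /β/ (bilabial), /ð/ (dental), /z/ (alveolar), /ʝ/ (palatal), /ɣ/ (velar).
The alveolar row has no stop member, so the gap is the alveolar stop /d/.

/d/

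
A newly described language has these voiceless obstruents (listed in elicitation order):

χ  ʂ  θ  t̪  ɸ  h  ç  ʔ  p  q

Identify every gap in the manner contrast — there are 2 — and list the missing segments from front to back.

/ʈ/, /c/

place of articulation  stop      fricative
bilabial          p         ɸ       
dental            t̪        θ       
retroflex         —         ʂ       
palatal           —         ç       
uvular            q         χ       
glottal           ʔ         h       
Gaps, from front to back: retroflex lacks stop (/ʈ/); palatal lacks stop (/c/).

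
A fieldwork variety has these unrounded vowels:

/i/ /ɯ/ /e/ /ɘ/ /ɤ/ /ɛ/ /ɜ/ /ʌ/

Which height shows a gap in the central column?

height            front     central   back    
high              i         —         ɯ       
high-mid          e         ɘ         ɤ       
low-mid           ɛ         ɜ         ʌ       
Every height has a central member except high, where /ɨ/ would be expected.

high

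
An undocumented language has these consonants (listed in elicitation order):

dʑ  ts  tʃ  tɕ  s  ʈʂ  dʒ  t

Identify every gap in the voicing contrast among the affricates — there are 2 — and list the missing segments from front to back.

/dz/, /ɖʐ/

place of articulation  voiceless  voiced  
alveolar          ts        —       
postalveolar      tʃ        dʒ      
retroflex         ʈʂ        —       
alveolo-palatal   tɕ        dʑ      
Gaps, from front to back: alveolar lacks voiced (/dz/); retroflex lacks voiced (/ɖʐ/).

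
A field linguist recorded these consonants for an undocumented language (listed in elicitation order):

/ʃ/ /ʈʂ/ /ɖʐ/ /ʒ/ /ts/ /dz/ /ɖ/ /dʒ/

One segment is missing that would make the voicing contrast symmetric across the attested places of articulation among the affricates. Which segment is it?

Voiceless: /ts/ (alveolar), /ʈʂ/ (retroflex).
Voiced: /dz/ (alveolar), /dʒ/ (postalveolar), /ɖʐ/ (retroflex).
The postalveolar row has no voiceless member, so the gap is the voiceless postalveolar affricate /tʃ/.

/tʃ/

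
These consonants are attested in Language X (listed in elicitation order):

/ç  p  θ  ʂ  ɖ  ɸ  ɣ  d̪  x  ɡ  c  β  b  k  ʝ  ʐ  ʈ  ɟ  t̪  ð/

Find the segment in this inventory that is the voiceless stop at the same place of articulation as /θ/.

/θ/ is a voiceless dental fricative.
The voiceless stop at the same place is a voiceless dental stop — in this inventory, /t̪/.

/t̪/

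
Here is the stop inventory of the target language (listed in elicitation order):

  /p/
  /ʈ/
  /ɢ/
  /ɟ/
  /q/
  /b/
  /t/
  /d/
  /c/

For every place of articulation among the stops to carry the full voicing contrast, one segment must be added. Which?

bilabial: voiceless /p/, voiced /b/.
alveolar: voiceless /t/, voiced /d/.
retroflex: voiceless /ʈ/, voiced —.
palatal: voiceless /c/, voiced /ɟ/.
uvular: voiceless /q/, voiced /ɢ/.
The retroflex row has no voiced member, so the gap is the voiced retroflex stop /ɖ/.

/ɖ/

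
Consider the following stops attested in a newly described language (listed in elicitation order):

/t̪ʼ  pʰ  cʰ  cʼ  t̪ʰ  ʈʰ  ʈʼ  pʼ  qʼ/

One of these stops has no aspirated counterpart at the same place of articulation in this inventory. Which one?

/qʼ/

Bilabial: /pʰ/ ~ /pʼ/
Dental: /t̪ʰ/ ~ /t̪ʼ/
Retroflex: /ʈʰ/ ~ /ʈʼ/
Palatal: /cʰ/ ~ /cʼ/
Uvular: only /qʼ/ (ejective); no aspirated partner.
So /qʼ/ is the unpaired segment.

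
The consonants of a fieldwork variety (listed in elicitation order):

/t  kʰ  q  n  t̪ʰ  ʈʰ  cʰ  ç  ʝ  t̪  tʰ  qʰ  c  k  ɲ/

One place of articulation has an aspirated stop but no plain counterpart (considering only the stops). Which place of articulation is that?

Plain: /t̪/ (dental), /t/ (alveolar), /c/ (palatal), /k/ (velar), /q/ (uvular).
Aspirated: /t̪ʰ/ (dental), /tʰ/ (alveolar), /ʈʰ/ (retroflex), /cʰ/ (palatal), /kʰ/ (velar), /qʰ/ (uvular).
Every place of articulation has a plain member except retroflex, where /ʈ/ would be expected.

retroflex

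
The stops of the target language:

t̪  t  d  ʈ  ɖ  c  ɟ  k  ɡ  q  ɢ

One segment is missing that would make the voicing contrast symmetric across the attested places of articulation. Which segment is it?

place of articulation  voiceless  voiced  
dental            t̪        —       
alveolar          t         d       
retroflex         ʈ         ɖ       
palatal           c         ɟ       
velar             k         ɡ       
uvular            q         ɢ       
The dental row has no voiced member, so the gap is the voiced dental stop /d̪/.

/d̪/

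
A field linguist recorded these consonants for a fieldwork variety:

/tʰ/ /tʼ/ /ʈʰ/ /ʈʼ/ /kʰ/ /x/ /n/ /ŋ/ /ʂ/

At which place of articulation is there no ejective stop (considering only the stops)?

place of articulation  aspirated  ejective
alveolar          tʰ        tʼ      
retroflex         ʈʰ        ʈʼ      
velar             kʰ        —       
Every place of articulation has an ejective member except velar, where /kʼ/ would be expected.

velar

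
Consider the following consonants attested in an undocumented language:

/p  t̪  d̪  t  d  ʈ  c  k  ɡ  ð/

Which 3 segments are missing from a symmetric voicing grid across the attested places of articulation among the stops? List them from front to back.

/b/, /ɖ/, /ɟ/

Voiceless: /p/ (bilabial), /t̪/ (dental), /t/ (alveolar), /ʈ/ (retroflex), /c/ (palatal), /k/ (velar).
Voiced: /d̪/ (dental), /d/ (alveolar), /ɡ/ (velar).
Gaps, from front to back: bilabial lacks voiced (/b/); retroflex lacks voiced (/ɖ/); palatal lacks voiced (/ɟ/).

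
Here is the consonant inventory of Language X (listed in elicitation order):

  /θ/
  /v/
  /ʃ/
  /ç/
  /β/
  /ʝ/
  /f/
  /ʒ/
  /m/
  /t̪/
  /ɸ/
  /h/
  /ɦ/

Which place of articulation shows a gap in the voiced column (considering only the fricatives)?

dental

Voiceless: /ɸ/ (bilabial), /f/ (labiodental), /θ/ (dental), /ʃ/ (postalveolar), /ç/ (palatal), /h/ (glottal).
Voiced: /β/ (bilabial), /v/ (labiodental), /ʒ/ (postalveolar), /ʝ/ (palatal), /ɦ/ (glottal).
Every place of articulation has a voiced member except dental, where /ð/ would be expected.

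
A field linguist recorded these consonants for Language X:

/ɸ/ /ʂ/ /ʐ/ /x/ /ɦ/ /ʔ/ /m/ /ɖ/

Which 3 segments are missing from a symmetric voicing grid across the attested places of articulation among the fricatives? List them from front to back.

/β/, /ɣ/, /h/

Voiceless: /ɸ/ (bilabial), /ʂ/ (retroflex), /x/ (velar).
Voiced: /ʐ/ (retroflex), /ɦ/ (glottal).
Gaps, from front to back: bilabial lacks voiced (/β/); velar lacks voiced (/ɣ/); glottal lacks voiceless (/h/).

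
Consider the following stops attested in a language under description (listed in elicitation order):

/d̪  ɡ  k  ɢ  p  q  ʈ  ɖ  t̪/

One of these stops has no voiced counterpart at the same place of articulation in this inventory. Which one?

/p/

Dental: /t̪/ ~ /d̪/
Retroflex: /ʈ/ ~ /ɖ/
Velar: /k/ ~ /ɡ/
Uvular: /q/ ~ /ɢ/
Bilabial: only /p/ (voiceless); no voiced partner.
So /p/ is the unpaired segment.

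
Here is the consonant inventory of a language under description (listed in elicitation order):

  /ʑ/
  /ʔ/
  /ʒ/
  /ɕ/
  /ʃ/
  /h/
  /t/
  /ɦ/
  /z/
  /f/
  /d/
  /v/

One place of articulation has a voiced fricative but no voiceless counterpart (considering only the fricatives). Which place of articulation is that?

alveolar

place of articulation  voiceless  voiced  
labiodental       f         v       
alveolar          —         z       
postalveolar      ʃ         ʒ       
alveolo-palatal   ɕ         ʑ       
glottal           h         ɦ       
Every place of articulation has a voiceless member except alveolar, where /s/ would be expected.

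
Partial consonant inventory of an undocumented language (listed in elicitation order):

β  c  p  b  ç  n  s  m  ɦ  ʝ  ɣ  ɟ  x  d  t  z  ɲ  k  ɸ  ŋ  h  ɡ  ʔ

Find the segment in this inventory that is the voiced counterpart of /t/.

/d/

/t/ is a voiceless alveolar stop.
The voiced counterpart is a voiced alveolar stop — in this inventory, /d/.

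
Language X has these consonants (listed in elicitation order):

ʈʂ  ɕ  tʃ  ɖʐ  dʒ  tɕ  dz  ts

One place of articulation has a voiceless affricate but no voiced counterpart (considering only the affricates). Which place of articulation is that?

alveolo-palatal

Voiceless: /ts/ (alveolar), /tʃ/ (postalveolar), /ʈʂ/ (retroflex), /tɕ/ (alveolo-palatal).
Voiced: /dz/ (alveolar), /dʒ/ (postalveolar), /ɖʐ/ (retroflex).
Every place of articulation has a voiced member except alveolo-palatal, where /dʑ/ would be expected.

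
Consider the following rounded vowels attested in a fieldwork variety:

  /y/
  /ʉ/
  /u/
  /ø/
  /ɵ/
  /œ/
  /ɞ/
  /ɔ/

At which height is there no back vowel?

high-mid

high: front /y/, central /ʉ/, back /u/.
high-mid: front /ø/, central /ɵ/, back —.
low-mid: front /œ/, central /ɞ/, back /ɔ/.
Every height has a back member except high-mid, where /o/ would be expected.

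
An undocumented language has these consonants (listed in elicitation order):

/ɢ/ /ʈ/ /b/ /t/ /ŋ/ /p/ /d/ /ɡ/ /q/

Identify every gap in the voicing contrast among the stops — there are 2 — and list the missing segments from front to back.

Voiceless: /p/ (bilabial), /t/ (alveolar), /ʈ/ (retroflex), /q/ (uvular).
Voiced: /b/ (bilabial), /d/ (alveolar), /ɡ/ (velar), /ɢ/ (uvular).
Gaps, from front to back: retroflex lacks voiced (/ɖ/); velar lacks voiceless (/k/).

/ɖ/, /k/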